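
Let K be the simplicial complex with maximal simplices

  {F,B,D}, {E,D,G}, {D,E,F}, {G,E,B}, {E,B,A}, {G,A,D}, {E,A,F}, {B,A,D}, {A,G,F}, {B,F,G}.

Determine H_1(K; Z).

K has 6 vertices, 15 edges, 10 triangles.
rank ∂_1 = 5, rank ∂_2 = 10 ⇒ b_1 = 15 − 5 − 10 = 0; ∂_2 has invariant factor(s) [2] giving torsion. So H_1 ≅ Z_2.

H_1 = Z_2.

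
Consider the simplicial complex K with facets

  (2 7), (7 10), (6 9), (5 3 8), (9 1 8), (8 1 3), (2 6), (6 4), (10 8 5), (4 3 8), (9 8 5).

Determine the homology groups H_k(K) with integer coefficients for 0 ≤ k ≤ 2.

Order the vertices as 1 < 2 < 3 < 4 < 5 < 6 < 7 < 8 < 9 < 10. Listing each simplex with vertices in this order, K has dimension 2 with simplices:

  0-simplices (10): [1], [2], [3], [4], [5], [6], [7], [8], [9], [10]
  1-simplices (17): [1,3], [1,8], [1,9], [2,6], [2,7], [3,4], [3,5], [3,8], [4,6], [4,8], [5,8], [5,9], [5,10], [6,9], [7,10], [8,9], [8,10]
  2-simplices (6): [1,3,8], [1,8,9], [3,4,8], [3,5,8], [5,8,9], [5,8,10]

Hence C_0 ≅ Z^10, C_1 ≅ Z^17, C_2 ≅ Z^6.

The boundary map ∂_1: C_1 → C_0 is given by ∂[p,q] = [q] − [p]. For instance
  ∂[5,10] = [10] − [5].
This gives a 10×17 integer matrix of rank 9; reducing to Smith normal form yields diagonal entries (1,1,1,1,1,1,1,1,1).

Boundary ∂_2: C_2 → C_1 sends each 2-simplex [p,q,r] to [q,r] − [p,r] + [p,q]. For instance
  ∂[5,8,10] = [8,10] − [5,10] + [5,8],
  ∂[3,5,8] = [5,8] − [3,8] + [3,5].
This gives a 17×6 integer matrix of rank 6; reducing to Smith normal form yields diagonal entries (1,1,1,1,1,1).

Reading off H_k = ker ∂_k / im ∂_{k+1}:

  H_0: rank C_0 − rank ∂_1 = 10 − 9 = 1, and the invariant factors of ∂_1 are all 1, so H_0 ≅ Z.
  H_1: rank ker ∂_1 − rank ∂_2 = (17 − 9) − 6 = 2, and the invariant factors of ∂_2 are all 1, so H_1 ≅ Z^2.
  H_2: rank ker ∂_2 − rank ∂_3 = (6 − 6) − 0 = 0, and there is no ∂_3, so H_2 ≅ 0.

H_0 ≅ Z,  H_1 ≅ Z^2,  H_2 = 0.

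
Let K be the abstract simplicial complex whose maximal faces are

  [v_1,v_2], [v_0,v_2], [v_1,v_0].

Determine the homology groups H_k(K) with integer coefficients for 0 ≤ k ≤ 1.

H_0 = Z,  H_1 = Z.

Take the total order v_0 < v_1 < v_2 on the vertex set. Then K (dimension 1) consists of the simplices:

  0-simplices (3): [v_0], [v_1], [v_2]
  1-simplices (3): [v_0,v_1], [v_0,v_2], [v_1,v_2]

Hence C_0 ≅ Z^3, C_1 ≅ Z^3.

∂_1: C_1 → C_0 is given by ∂[p,q] = [q] − [p]. For instance
  ∂[v_0,v_2] = [v_2] − [v_0].
This gives a 3×3 integer matrix of rank 2; reducing to Smith normal form yields diagonal entries (1,1).

From H_k ≅ ker(∂_k) / im(∂_{k+1}) we obtain:

  H_0: rank C_0 − rank ∂_1 = 3 − 2 = 1, and the invariant factors of ∂_1 are all 1, so H_0 = Z.
  H_1: rank ker ∂_1 − rank ∂_2 = (3 − 2) − 0 = 1, and there is no ∂_2, so H_1 = Z.

(K is a triangulation of the circle S^1.)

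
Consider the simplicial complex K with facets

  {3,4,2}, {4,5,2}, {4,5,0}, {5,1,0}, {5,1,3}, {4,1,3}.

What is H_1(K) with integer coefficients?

H_1 = Z.

We work with the vertex ordering 0 < 1 < 2 < 3 < 4 < 5. The simplices of K, each written with vertices in increasing order, are:

  0-simplices (6): [0], [1], [2], [3], [4], [5]
  1-simplices (12): [0,1], [0,4], [0,5], [1,3], [1,4], [1,5], [2,3], [2,4], [2,5], [3,4], [3,5], [4,5]
  2-simplices (6): [0,1,5], [0,4,5], [1,3,4], [1,3,5], [2,3,4], [2,4,5]

so the chain groups are C_0 ≅ Z^6, C_1 ≅ Z^12, C_2 ≅ Z^6.

Boundary ∂_1: C_1 → C_0 maps an edge to its endpoints' difference, ∂[p,q] = q − p. For instance
  ∂[2,3] = [3] − [2].
As a 6×12 matrix over Z this has rank 5, with invariant factors (1,1,1,1,1).

Boundary ∂_2: C_2 → C_1 acts by ∂[p,q,r] = [q,r] − [p,r] + [p,q]. For instance
  ∂[1,3,4] = [3,4] − [1,4] + [1,3],
  ∂[0,1,5] = [1,5] − [0,5] + [0,1].
The 12×6 boundary matrix has rank 6 and Smith normal form diag(1,1,1,1,1,1).

Computing H_k = (kernel of ∂_k) / (image of ∂_{k+1}):

  H_1: rank ker ∂_1 − rank ∂_2 = (12 − 5) − 6 = 1, and the invariant factors of ∂_2 are all 1, so H_1 ≅ Z.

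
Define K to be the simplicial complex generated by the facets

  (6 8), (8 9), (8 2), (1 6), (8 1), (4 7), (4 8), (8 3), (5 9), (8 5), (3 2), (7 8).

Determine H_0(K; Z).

H_0 = Z.

We work with the vertex ordering 1 < 2 < 3 < 4 < 5 < 6 < 7 < 8 < 9. The simplices of K, each written with vertices in increasing order, are:

  0-simplices (9): [1], [2], [3], [4], [5], [6], [7], [8], [9]
  1-simplices (12): [1,6], [1,8], [2,3], [2,8], [3,8], [4,7], [4,8], [5,8], [5,9], [6,8], [7,8], [8,9]

giving chain groups C_0 ≅ Z^9, C_1 ≅ Z^12.

The boundary map ∂_1: C_1 → C_0 sends each edge [p,q] (with p < q) to q − p.
The resulting 9×12 matrix has rank 8, and its Smith normal form has invariant factors (1,1,1,1,1,1,1,1).

From H_k ≅ ker(∂_k) / im(∂_{k+1}) we obtain:

  H_0: rank C_0 − rank ∂_1 = 9 − 8 = 1, and the invariant factors of ∂_1 are all 1, so H_0 ≅ Z.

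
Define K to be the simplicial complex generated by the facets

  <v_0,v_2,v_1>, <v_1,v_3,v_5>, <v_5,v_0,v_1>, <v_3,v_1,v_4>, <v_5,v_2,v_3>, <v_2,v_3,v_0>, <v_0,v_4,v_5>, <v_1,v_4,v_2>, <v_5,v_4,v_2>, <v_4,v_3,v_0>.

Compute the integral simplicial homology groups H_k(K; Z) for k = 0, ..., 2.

H_0 = Z,  H_1 = Z/2Z,  H_2 = 0.

K has 6 vertices, 15 edges, 10 triangles.
rank ∂_0 = 0, rank ∂_1 = 5 ⇒ b_0 = 6 − 0 − 5 = 1; all invariant factors of ∂_1 are 1 so no torsion. So H_0 ≅ Z.
rank ∂_1 = 5, rank ∂_2 = 10 ⇒ b_1 = 15 − 5 − 10 = 0; ∂_2 has invariant factor(s) [2] giving torsion. So H_1 ≅ Z/2Z.
rank ∂_2 = 10, rank ∂_3 = 0 ⇒ b_2 = 10 − 10 − 0 = 0. So H_2 ≅ 0.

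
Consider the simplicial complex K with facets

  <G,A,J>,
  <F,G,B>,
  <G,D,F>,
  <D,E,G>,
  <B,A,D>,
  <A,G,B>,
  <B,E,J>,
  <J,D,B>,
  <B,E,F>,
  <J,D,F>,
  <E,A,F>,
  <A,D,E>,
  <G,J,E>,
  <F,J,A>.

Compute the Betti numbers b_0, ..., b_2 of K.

Take the total order A < B < D < E < F < G < J on the vertex set. Then K (dimension 2) consists of the simplices:

  0-simplices (7): A, B, D, E, F, G, J
  1-simplices (21): AB, AD, AE, AF, AG, AJ, BD, BE, BF, BG, BJ, DE, DF, DG, DJ, EF, EG, EJ, FG, FJ, GJ
  2-simplices (14): ABD, ABG, ADE, AEF, AFJ, AGJ, BDJ, BEF, BEJ, BFG, DEG, DFG, DFJ, EGJ

Hence C_0 ≅ Z^7, C_1 ≅ Z^21, C_2 ≅ Z^14.

Boundary ∂_1: C_1 → C_0 is given by ∂[p,q] = [q] − [p].
This gives a 7×21 integer matrix of rank 6; reducing to Smith normal form yields diagonal entries (1,1,1,1,1,1).

Boundary ∂_2: C_2 → C_1 maps a triangle to the signed sum of its edges. For instance
  ∂AGJ = GJ − AJ + AG,
  ∂BEJ = EJ − BJ + BE.
The 21×14 boundary matrix has rank 13 and Smith normal form diag(1,1,1,1,1,1,1,1,1,1,1,1,1).

Reading off H_k = ker ∂_k / im ∂_{k+1}:

  H_0: rank C_0 − rank ∂_1 = 7 − 6 = 1, and the invariant factors of ∂_1 are all 1, so H_0 = Z.
  H_1: rank ker ∂_1 − rank ∂_2 = (21 − 6) − 13 = 2, and the invariant factors of ∂_2 are all 1, so H_1 = Z^2.
  H_2: rank ker ∂_2 − rank ∂_3 = (14 − 13) − 0 = 1, and there is no ∂_3, so H_2 = Z.

As a check, the Euler characteristic is 7 − 21 + 14 = 0, which agrees with 1 − 2 + 1 = 0.
(K is a triangulation of the torus T^2.)

Hence the Betti numbers are b_0 = 1, b_1 = 2, b_2 = 1.

b_0 = 1, b_1 = 2, b_2 = 1.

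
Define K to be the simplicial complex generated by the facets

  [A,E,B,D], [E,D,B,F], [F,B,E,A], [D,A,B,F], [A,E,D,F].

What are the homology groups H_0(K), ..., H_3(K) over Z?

H_0 = Z,  H_1 = 0,  H_2 = 0,  H_3 = Z.

K has 5 vertices, 10 edges, 10 triangles, 5 3-simplices.
rank ∂_0 = 0, rank ∂_1 = 4 ⇒ b_0 = 5 − 0 − 4 = 1; all invariant factors of ∂_1 are 1 so no torsion. So H_0 ≅ Z.
rank ∂_1 = 4, rank ∂_2 = 6 ⇒ b_1 = 10 − 4 − 6 = 0; all invariant factors of ∂_2 are 1 so no torsion. So H_1 ≅ 0.
rank ∂_2 = 6, rank ∂_3 = 4 ⇒ b_2 = 10 − 6 − 4 = 0; all invariant factors of ∂_3 are 1 so no torsion. So H_2 ≅ 0.
rank ∂_3 = 4, rank ∂_4 = 0 ⇒ b_3 = 5 − 4 − 0 = 1. So H_3 ≅ Z.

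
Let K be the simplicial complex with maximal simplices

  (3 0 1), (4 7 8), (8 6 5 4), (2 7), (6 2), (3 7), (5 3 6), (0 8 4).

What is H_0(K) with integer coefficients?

H_0 = Z.

Take the total order 0 < 1 < 2 < 3 < 4 < 5 < 6 < 7 < 8 on the vertex set. Then K (dimension 3) consists of the simplices:

  0-simplices (9): [0], [1], [2], [3], [4], [5], [6], [7], [8]
  1-simplices (18): [0,1], [0,3], [0,4], [0,8], [1,3], [2,6], [2,7], [3,5], [3,6], [3,7], [4,5], [4,6], [4,7], [4,8], [5,6], [5,8], [6,8], [7,8]
  2-simplices (8): [0,1,3], [0,4,8], [3,5,6], [4,5,6], [4,5,8], [4,6,8], [4,7,8], [5,6,8]
  3-simplices (1): [4,5,6,8]

giving chain groups C_0 ≅ Z^9, C_1 ≅ Z^18, C_2 ≅ Z^8, C_3 ≅ Z^1.

∂_1: C_1 → C_0 maps an edge to its endpoints' difference, ∂[p,q] = q − p.
This gives a 9×18 integer matrix of rank 8; reducing to Smith normal form yields diagonal entries (1,1,1,1,1,1,1,1).

The boundary map ∂_2: C_2 → C_1 acts by ∂[p,q,r] = [q,r] − [p,r] + [p,q]. For instance
  ∂[0,4,8] = [4,8] − [0,8] + [0,4],
  ∂[4,6,8] = [6,8] − [4,8] + [4,6].
This gives a 18×8 integer matrix of rank 7; reducing to Smith normal form yields diagonal entries (1,1,1,1,1,1,1).

The boundary map ∂_3: C_3 → C_2 sends each 3-simplex σ to the alternating sum Σ_i (−1)^i (σ with its i-th vertex removed). For instance
  ∂[4,5,6,8] = [5,6,8] − [4,6,8] + [4,5,8] − [4,5,6].
The resulting 8×1 matrix has rank 1, and its Smith normal form has invariant factors (1).

Reading off H_k = ker ∂_k / im ∂_{k+1}:

  H_0: rank C_0 − rank ∂_1 = 9 − 8 = 1, and the invariant factors of ∂_1 are all 1, so H_0 ≅ Z.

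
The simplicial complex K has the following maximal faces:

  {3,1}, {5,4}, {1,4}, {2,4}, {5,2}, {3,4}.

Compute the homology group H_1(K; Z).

Fix the vertex order 1 < 2 < 3 < 4 < 5 and write every simplex with vertices in increasing order. Then dim K = 1 and the simplices of K are:

  0-simplices (5): [1], [2], [3], [4], [5]
  1-simplices (6): [1,3], [1,4], [2,4], [2,5], [3,4], [4,5]

so the chain groups are C_0 ≅ Z^5, C_1 ≅ Z^6.

The boundary map ∂_1: C_1 → C_0 maps an edge to its endpoints' difference, ∂[p,q] = q − p.
As a 5×6 matrix over Z this has rank 4, with invariant factors (1,1,1,1).

Reading off H_k = ker ∂_k / im ∂_{k+1}:

  H_1: rank ker ∂_1 − rank ∂_2 = (6 − 4) − 0 = 2, and there is no ∂_2, so H_1 ≅ Z^2.

(K is a triangulation of a wedge of 2 circles.)

H_1 = Z^2.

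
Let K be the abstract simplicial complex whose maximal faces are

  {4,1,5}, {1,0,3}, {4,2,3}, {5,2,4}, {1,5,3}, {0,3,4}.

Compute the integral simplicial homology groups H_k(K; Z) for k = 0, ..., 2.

H_0 ≅ Z,  H_1 ≅ Z,  H_2 = 0.

We work with the vertex ordering 0 < 1 < 2 < 3 < 4 < 5. The simplices of K, each written with vertices in increasing order, are:

  0-simplices (6): [0], [1], [2], [3], [4], [5]
  1-simplices (12): [0,1], [0,3], [0,4], [1,3], [1,4], [1,5], [2,3], [2,4], [2,5], [3,4], [3,5], [4,5]
  2-simplices (6): [0,1,3], [0,3,4], [1,3,5], [1,4,5], [2,3,4], [2,4,5]

Hence C_0 ≅ Z^6, C_1 ≅ Z^12, C_2 ≅ Z^6.

The boundary map ∂_1: C_1 → C_0 sends each edge [p,q] (with p < q) to q − p.
This gives a 6×12 integer matrix of rank 5; reducing to Smith normal form yields diagonal entries (1,1,1,1,1).

Boundary ∂_2: C_2 → C_1 maps a triangle to the signed sum of its edges. For instance
  ∂[0,3,4] = [3,4] − [0,4] + [0,3],
  ∂[1,4,5] = [4,5] − [1,5] + [1,4].
As a 12×6 matrix over Z this has rank 6, with invariant factors (1,1,1,1,1,1).

Computing H_k = (kernel of ∂_k) / (image of ∂_{k+1}):

  H_0: rank C_0 − rank ∂_1 = 6 − 5 = 1, and the invariant factors of ∂_1 are all 1, so H_0 ≅ Z.
  H_1: rank ker ∂_1 − rank ∂_2 = (12 − 5) − 6 = 1, and the invariant factors of ∂_2 are all 1, so H_1 ≅ Z.
  H_2: rank ker ∂_2 − rank ∂_3 = (6 − 6) − 0 = 0, and there is no ∂_3, so H_2 ≅ 0.

As a check, the Euler characteristic is 6 − 12 + 6 = 0, which agrees with 1 − 1 + 0 = 0.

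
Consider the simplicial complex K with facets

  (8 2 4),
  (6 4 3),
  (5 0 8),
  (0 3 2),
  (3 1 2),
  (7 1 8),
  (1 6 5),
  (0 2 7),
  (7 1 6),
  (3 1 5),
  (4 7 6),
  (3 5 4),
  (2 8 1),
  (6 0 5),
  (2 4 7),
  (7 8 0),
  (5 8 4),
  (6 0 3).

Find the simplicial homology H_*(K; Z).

H_0 = Z,  H_1 = Z ⊕ Z/2,  H_2 = 0.

Take the total order 0 < 1 < 2 < 3 < 4 < 5 < 6 < 7 < 8 on the vertex set. Then K (dimension 2) consists of the simplices:

  0-simplices (9): [0], [1], [2], [3], [4], [5], [6], [7], [8]
  1-simplices (27): (27 of them)
  2-simplices (18): [0,2,3], [0,2,7], [0,3,6], [0,5,6], [0,5,8], [0,7,8], [1,2,3], [1,2,8], [1,3,5], [1,5,6], [1,6,7], [1,7,8], [2,4,7], [2,4,8], [3,4,5], [3,4,6], [4,5,8], [4,6,7]

Hence C_0 ≅ Z^9, C_1 ≅ Z^27, C_2 ≅ Z^18.

Boundary ∂_1: C_1 → C_0 sends each edge [p,q] (with p < q) to q − p. For instance
  ∂[3,5] = [5] − [3].
The 9×27 boundary matrix has rank 8 and Smith normal form diag(1,1,1,1,1,1,1,1).

Boundary ∂_2: C_2 → C_1 acts by ∂[p,q,r] = [q,r] − [p,r] + [p,q]. For instance
  ∂[0,7,8] = [7,8] − [0,8] + [0,7],
  ∂[1,3,5] = [3,5] − [1,5] + [1,3].
As a 27×18 matrix over Z this has rank 18, with invariant factors (1,1,1,1,1,1,1,1,1,1,1,1,1,1,1,1,1,2).

From H_k ≅ ker(∂_k) / im(∂_{k+1}) we obtain:

  H_0: rank C_0 − rank ∂_1 = 9 − 8 = 1, and the invariant factors of ∂_1 are all 1, so H_0 ≅ Z.
  H_1: rank ker ∂_1 − rank ∂_2 = (27 − 8) − 18 = 1, and ∂_2 has invariant factor 2 > 1, so H_1 ≅ Z ⊕ Z/2.
  H_2: rank ker ∂_2 − rank ∂_3 = (18 − 18) − 0 = 0, and there is no ∂_3, so H_2 ≅ 0.

(K is a triangulation of the Klein bottle.)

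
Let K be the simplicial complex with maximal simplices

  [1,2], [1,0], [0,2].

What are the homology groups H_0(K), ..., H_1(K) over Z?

H_0 = Z,  H_1 = Z.

Take the total order 0 < 1 < 2 on the vertex set. Then K (dimension 1) consists of the simplices:

  0-simplices (3): [0], [1], [2]
  1-simplices (3): [0,1], [0,2], [1,2]

so the chain groups are C_0 ≅ Z^3, C_1 ≅ Z^3.

Boundary ∂_1: C_1 → C_0 sends each edge [p,q] (with p < q) to q − p.
This gives a 3×3 integer matrix of rank 2; reducing to Smith normal form yields diagonal entries (1,1).

Reading off H_k = ker ∂_k / im ∂_{k+1}:

  H_0: rank C_0 − rank ∂_1 = 3 − 2 = 1, and the invariant factors of ∂_1 are all 1, so H_0 = Z.
  H_1: rank ker ∂_1 − rank ∂_2 = (3 − 2) − 0 = 1, and there is no ∂_2, so H_1 = Z.

(K is a triangulation of the circle S^1.)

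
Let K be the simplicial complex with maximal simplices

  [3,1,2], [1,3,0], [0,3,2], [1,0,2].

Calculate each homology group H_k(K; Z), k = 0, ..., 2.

Order the vertices as 0 < 1 < 2 < 3. Listing each simplex with vertices in this order, K has dimension 2 with simplices:

  0-simplices (4): [0], [1], [2], [3]
  1-simplices (6): [0,1], [0,2], [0,3], [1,2], [1,3], [2,3]
  2-simplices (4): [0,1,2], [0,1,3], [0,2,3], [1,2,3]

Hence C_0 ≅ Z^4, C_1 ≅ Z^6, C_2 ≅ Z^4.

∂_1: C_1 → C_0 sends each edge [p,q] (with p < q) to q − p. For instance
  ∂[0,2] = [2] − [0].
This gives a 4×6 integer matrix of rank 3; reducing to Smith normal form yields diagonal entries (1,1,1).

Boundary ∂_2: C_2 → C_1 maps a triangle to the signed sum of its edges. For instance
  ∂[0,1,2] = [1,2] − [0,2] + [0,1],
  ∂[0,1,3] = [1,3] − [0,3] + [0,1].
The resulting 6×4 matrix has rank 3, and its Smith normal form has invariant factors (1,1,1).

From H_k ≅ ker(∂_k) / im(∂_{k+1}) we obtain:

  H_0: rank C_0 − rank ∂_1 = 4 − 3 = 1, and the invariant factors of ∂_1 are all 1, so H_0 ≅ Z.
  H_1: rank ker ∂_1 − rank ∂_2 = (6 − 3) − 3 = 0, and the invariant factors of ∂_2 are all 1, so H_1 ≅ 0.
  H_2: rank ker ∂_2 − rank ∂_3 = (4 − 3) − 0 = 1, and there is no ∂_3, so H_2 ≅ Z.

As a check, the Euler characteristic is 4 − 6 + 4 = 2, which agrees with 1 − 0 + 1 = 2.
(K is a triangulation of the 2-sphere S^2.)

H_0 ≅ Z,  H_1 = 0,  H_2 ≅ Z.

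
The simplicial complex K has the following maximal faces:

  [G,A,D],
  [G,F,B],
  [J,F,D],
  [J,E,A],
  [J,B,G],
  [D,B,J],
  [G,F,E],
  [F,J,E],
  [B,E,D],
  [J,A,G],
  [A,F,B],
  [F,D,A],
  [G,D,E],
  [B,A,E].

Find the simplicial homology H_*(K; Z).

H_0 = Z,  H_1 = Z^2,  H_2 = Z.

We work with the vertex ordering A < B < D < E < F < G < J. The simplices of K, each written with vertices in increasing order, are:

  0-simplices (7): A, B, D, E, F, G, J
  1-simplices (21): AB, AD, AE, AF, AG, AJ, BD, BE, BF, BG, BJ, DE, DF, DG, DJ, EF, EG, EJ, FG, FJ, GJ
  2-simplices (14): ABE, ABF, ADF, ADG, AEJ, AGJ, BDE, BDJ, BFG, BGJ, DEG, DFJ, EFG, EFJ

Hence C_0 ≅ Z^7, C_1 ≅ Z^21, C_2 ≅ Z^14.

∂_1: C_1 → C_0 maps an edge to its endpoints' difference, ∂[p,q] = q − p. For instance
  ∂AD = D − A.
As a 7×21 matrix over Z this has rank 6, with invariant factors (1,1,1,1,1,1).

Boundary ∂_2: C_2 → C_1 maps a triangle to the signed sum of its edges. For instance
  ∂BDE = DE − BE + BD,
  ∂ADG = DG − AG + AD.
This gives a 21×14 integer matrix of rank 13; reducing to Smith normal form yields diagonal entries (1,1,1,1,1,1,1,1,1,1,1,1,1).

Reading off H_k = ker ∂_k / im ∂_{k+1}:

  H_0: rank C_0 − rank ∂_1 = 7 − 6 = 1, and the invariant factors of ∂_1 are all 1, so H_0 ≅ Z.
  H_1: rank ker ∂_1 − rank ∂_2 = (21 − 6) − 13 = 2, and the invariant factors of ∂_2 are all 1, so H_1 ≅ Z^2.
  H_2: rank ker ∂_2 − rank ∂_3 = (14 − 13) − 0 = 1, and there is no ∂_3, so H_2 ≅ Z.

As a check, the Euler characteristic is 7 − 21 + 14 = 0, which agrees with 1 − 2 + 1 = 0.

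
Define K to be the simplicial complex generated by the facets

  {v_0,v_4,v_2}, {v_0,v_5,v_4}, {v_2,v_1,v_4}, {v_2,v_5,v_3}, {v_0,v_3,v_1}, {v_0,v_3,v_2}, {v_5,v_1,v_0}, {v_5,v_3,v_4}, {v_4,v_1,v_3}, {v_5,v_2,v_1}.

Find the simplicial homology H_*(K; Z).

H_0 ≅ Z,  H_1 ≅ Z/2,  H_2 = 0.

We work with the vertex ordering v_0 < v_1 < v_2 < v_3 < v_4 < v_5. The simplices of K, each written with vertices in increasing order, are:

  0-simplices (6): [v_0], [v_1], [v_2], [v_3], [v_4], [v_5]
  1-simplices (15): (15 of them)
  2-simplices (10): [v_0,v_1,v_3], [v_0,v_1,v_5], [v_0,v_2,v_3], [v_0,v_2,v_4], [v_0,v_4,v_5], [v_1,v_2,v_4], [v_1,v_2,v_5], [v_1,v_3,v_4], [v_2,v_3,v_5], [v_3,v_4,v_5]

Hence C_0 ≅ Z^6, C_1 ≅ Z^15, C_2 ≅ Z^10.

The boundary map ∂_1: C_1 → C_0 is given by ∂[p,q] = [q] − [p]. For instance
  ∂[v_0,v_1] = [v_1] − [v_0].
The 6×15 boundary matrix has rank 5 and Smith normal form diag(1,1,1,1,1).

∂_2: C_2 → C_1 acts by ∂[p,q,r] = [q,r] − [p,r] + [p,q]. For instance
  ∂[v_0,v_1,v_5] = [v_1,v_5] − [v_0,v_5] + [v_0,v_1],
  ∂[v_0,v_1,v_3] = [v_1,v_3] − [v_0,v_3] + [v_0,v_1].
This gives a 15×10 integer matrix of rank 10; reducing to Smith normal form yields diagonal entries (1,1,1,1,1,1,1,1,1,2).

Computing H_k = (kernel of ∂_k) / (image of ∂_{k+1}):

  H_0: rank C_0 − rank ∂_1 = 6 − 5 = 1, and the invariant factors of ∂_1 are all 1, so H_0 = Z.
  H_1: rank ker ∂_1 − rank ∂_2 = (15 − 5) − 10 = 0, and ∂_2 has invariant factor 2 > 1, so H_1 = Z/2.
  H_2: rank ker ∂_2 − rank ∂_3 = (10 − 10) − 0 = 0, and there is no ∂_3, so H_2 = 0.

(K is a triangulation of the real projective plane RP^2.)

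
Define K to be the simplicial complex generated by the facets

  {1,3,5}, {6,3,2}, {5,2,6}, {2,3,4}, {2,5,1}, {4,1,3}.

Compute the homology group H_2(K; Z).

H_2 ≅ 0.

Fix the vertex order 1 < 2 < 3 < 4 < 5 < 6 and write every simplex with vertices in increasing order. Then dim K = 2 and the simplices of K are:

  0-simplices (6): [1], [2], [3], [4], [5], [6]
  1-simplices (12): [1,2], [1,3], [1,4], [1,5], [2,3], [2,4], [2,5], [2,6], [3,4], [3,5], [3,6], [5,6]
  2-simplices (6): [1,2,5], [1,3,4], [1,3,5], [2,3,4], [2,3,6], [2,5,6]

Hence C_0 ≅ Z^6, C_1 ≅ Z^12, C_2 ≅ Z^6.

∂_1: C_1 → C_0 maps an edge to its endpoints' difference, ∂[p,q] = q − p. For instance
  ∂[5,6] = [6] − [5].
This gives a 6×12 integer matrix of rank 5; reducing to Smith normal form yields diagonal entries (1,1,1,1,1).

Boundary ∂_2: C_2 → C_1 sends each 2-simplex [p,q,r] to [q,r] − [p,r] + [p,q]. For instance
  ∂[2,3,4] = [3,4] − [2,4] + [2,3],
  ∂[1,2,5] = [2,5] − [1,5] + [1,2].
As a 12×6 matrix over Z this has rank 6, with invariant factors (1,1,1,1,1,1).

Computing H_k = (kernel of ∂_k) / (image of ∂_{k+1}):

  H_2: rank ker ∂_2 − rank ∂_3 = (6 − 6) − 0 = 0, and there is no ∂_3, so H_2 = 0.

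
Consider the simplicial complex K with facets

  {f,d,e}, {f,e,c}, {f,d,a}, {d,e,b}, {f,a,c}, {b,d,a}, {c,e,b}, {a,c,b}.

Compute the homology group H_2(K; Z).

H_2 = Z.

Take the total order a < b < c < d < e < f on the vertex set. Then K (dimension 2) consists of the simplices:

  0-simplices (6): a, b, c, d, e, f
  1-simplices (12): ab, ac, ad, af, bc, bd, be, ce, cf, de, df, ef
  2-simplices (8): abc, abd, acf, adf, bce, bde, cef, def

Hence C_0 ≅ Z^6, C_1 ≅ Z^12, C_2 ≅ Z^8.

Boundary ∂_1: C_1 → C_0 maps an edge to its endpoints' difference, ∂[p,q] = q − p.
The resulting 6×12 matrix has rank 5, and its Smith normal form has invariant factors (1,1,1,1,1).

∂_2: C_2 → C_1 maps a triangle to the signed sum of its edges. For instance
  ∂bde = de − be + bd,
  ∂adf = df − af + ad.
The resulting 12×8 matrix has rank 7, and its Smith normal form has invariant factors (1,1,1,1,1,1,1).

From H_k ≅ ker(∂_k) / im(∂_{k+1}) we obtain:

  H_2: rank ker ∂_2 − rank ∂_3 = (8 − 7) − 0 = 1, and there is no ∂_3, so H_2 ≅ Z.

(K is a triangulation of the 2-sphere S^2.)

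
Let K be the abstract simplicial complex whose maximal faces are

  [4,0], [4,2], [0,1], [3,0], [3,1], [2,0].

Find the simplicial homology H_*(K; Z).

We work with the vertex ordering 0 < 1 < 2 < 3 < 4. The simplices of K, each written with vertices in increasing order, are:

  0-simplices (5): [0], [1], [2], [3], [4]
  1-simplices (6): [0,1], [0,2], [0,3], [0,4], [1,3], [2,4]

giving chain groups C_0 ≅ Z^5, C_1 ≅ Z^6.

Boundary ∂_1: C_1 → C_0 is given by ∂[p,q] = [q] − [p].
This gives a 5×6 integer matrix of rank 4; reducing to Smith normal form yields diagonal entries (1,1,1,1).

Computing H_k = (kernel of ∂_k) / (image of ∂_{k+1}):

  H_0: rank C_0 − rank ∂_1 = 5 − 4 = 1, and the invariant factors of ∂_1 are all 1, so H_0 ≅ Z.
  H_1: rank ker ∂_1 − rank ∂_2 = (6 − 4) − 0 = 2, and there is no ∂_2, so H_1 ≅ Z^2.

As a check, the Euler characteristic is 5 − 6 = -1, which agrees with 1 − 2 = -1.
(K is a triangulation of a wedge of 2 circles.)

H_0 ≅ Z,  H_1 ≅ Z^2.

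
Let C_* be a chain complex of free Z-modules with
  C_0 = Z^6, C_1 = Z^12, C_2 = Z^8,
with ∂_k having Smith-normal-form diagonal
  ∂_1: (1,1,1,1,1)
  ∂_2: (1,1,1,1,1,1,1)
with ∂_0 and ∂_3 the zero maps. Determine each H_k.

H_0 = Z,  H_1 = 0,  H_2 = Z.

H_0: b_0 = 6 − 0 − 5 = 1; torsion from ∂_1 factors > 1: none. So H_0 = Z.
H_1: b_1 = 12 − 5 − 7 = 0; torsion from ∂_2 factors > 1: none. So H_1 = 0.
H_2: b_2 = 8 − 7 − 0 = 1; torsion from ∂_3 factors > 1: none. So H_2 = Z.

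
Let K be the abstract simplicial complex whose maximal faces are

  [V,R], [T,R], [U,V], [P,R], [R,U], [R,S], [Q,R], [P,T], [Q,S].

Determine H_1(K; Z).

H_1 = Z^3.

We work with the vertex ordering P < Q < R < S < T < U < V. The simplices of K, each written with vertices in increasing order, are:

  0-simplices (7): P, Q, R, S, T, U, V
  1-simplices (9): PR, PT, QR, QS, RS, RT, RU, RV, UV

so the chain groups are C_0 ≅ Z^7, C_1 ≅ Z^9.

The boundary map ∂_1: C_1 → C_0 sends each edge [p,q] (with p < q) to q − p.
The 7×9 boundary matrix has rank 6 and Smith normal form diag(1,1,1,1,1,1).

From H_k ≅ ker(∂_k) / im(∂_{k+1}) we obtain:

  H_1: rank ker ∂_1 − rank ∂_2 = (9 − 6) − 0 = 3, and there is no ∂_2, so H_1 = Z^3.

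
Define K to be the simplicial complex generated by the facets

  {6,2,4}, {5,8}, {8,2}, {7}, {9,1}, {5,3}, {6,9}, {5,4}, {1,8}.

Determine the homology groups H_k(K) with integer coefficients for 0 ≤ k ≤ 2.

H_0 ≅ Z^2,  H_1 ≅ Z^2,  H_2 = 0.

Order the vertices as 1 < 2 < 3 < 4 < 5 < 6 < 7 < 8 < 9. Listing each simplex with vertices in this order, K has dimension 2 with simplices:

  0-simplices (9): [1], [2], [3], [4], [5], [6], [7], [8], [9]
  1-simplices (10): [1,8], [1,9], [2,4], [2,6], [2,8], [3,5], [4,5], [4,6], [5,8], [6,9]
  2-simplices (1): [2,4,6]

Hence C_0 ≅ Z^9, C_1 ≅ Z^10, C_2 ≅ Z^1.

The boundary map ∂_1: C_1 → C_0 sends each edge [p,q] (with p < q) to q − p. For instance
  ∂[2,4] = [4] − [2].
This gives a 9×10 integer matrix of rank 7; reducing to Smith normal form yields diagonal entries (1,1,1,1,1,1,1).

The boundary map ∂_2: C_2 → C_1 maps a triangle to the signed sum of its edges. For instance
  ∂[2,4,6] = [4,6] − [2,6] + [2,4].
This gives a 10×1 integer matrix of rank 1; reducing to Smith normal form yields diagonal entries (1).

Now H_k = ker ∂_k / im ∂_{k+1}, so:

  H_0: rank C_0 − rank ∂_1 = 9 − 7 = 2, and the invariant factors of ∂_1 are all 1, so H_0 ≅ Z^2.
  H_1: rank ker ∂_1 − rank ∂_2 = (10 − 7) − 1 = 2, and the invariant factors of ∂_2 are all 1, so H_1 ≅ Z^2.
  H_2: rank ker ∂_2 − rank ∂_3 = (1 − 1) − 0 = 0, and there is no ∂_3, so H_2 ≅ 0.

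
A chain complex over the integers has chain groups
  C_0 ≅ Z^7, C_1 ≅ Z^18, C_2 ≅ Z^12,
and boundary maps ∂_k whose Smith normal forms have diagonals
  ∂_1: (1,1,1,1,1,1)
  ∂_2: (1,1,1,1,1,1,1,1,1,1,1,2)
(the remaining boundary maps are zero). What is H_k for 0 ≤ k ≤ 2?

H_0: b_0 = 7 − 0 − 6 = 1; torsion from ∂_1 factors > 1: none. So H_0 = Z.
H_1: b_1 = 18 − 6 − 12 = 0; torsion from ∂_2 factors > 1: [2]. So H_1 = Z/2.
H_2: b_2 = 12 − 12 − 0 = 0; torsion from ∂_3 factors > 1: none. So H_2 = 0.

H_0 = Z,  H_1 = Z/2,  H_2 = 0.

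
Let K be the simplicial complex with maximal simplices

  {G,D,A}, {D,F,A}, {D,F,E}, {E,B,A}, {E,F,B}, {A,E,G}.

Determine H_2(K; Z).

Take the total order A < B < D < E < F < G on the vertex set. Then K (dimension 2) consists of the simplices:

  0-simplices (6): A, B, D, E, F, G
  1-simplices (12): AB, AD, AE, AF, AG, BE, BF, DE, DF, DG, EF, EG
  2-simplices (6): ABE, ADF, ADG, AEG, BEF, DEF

so the chain groups are C_0 ≅ Z^6, C_1 ≅ Z^12, C_2 ≅ Z^6.

Boundary ∂_1: C_1 → C_0 maps an edge to its endpoints' difference, ∂[p,q] = q − p. For instance
  ∂EF = F − E.
This gives a 6×12 integer matrix of rank 5; reducing to Smith normal form yields diagonal entries (1,1,1,1,1).

The boundary map ∂_2: C_2 → C_1 sends each 2-simplex [p,q,r] to [q,r] − [p,r] + [p,q]. For instance
  ∂BEF = EF − BF + BE,
  ∂ABE = BE − AE + AB.
This gives a 12×6 integer matrix of rank 6; reducing to Smith normal form yields diagonal entries (1,1,1,1,1,1).

Reading off H_k = ker ∂_k / im ∂_{k+1}:

  H_2: rank ker ∂_2 − rank ∂_3 = (6 − 6) − 0 = 0, and there is no ∂_3, so H_2 = 0.

H_2 ≅ 0.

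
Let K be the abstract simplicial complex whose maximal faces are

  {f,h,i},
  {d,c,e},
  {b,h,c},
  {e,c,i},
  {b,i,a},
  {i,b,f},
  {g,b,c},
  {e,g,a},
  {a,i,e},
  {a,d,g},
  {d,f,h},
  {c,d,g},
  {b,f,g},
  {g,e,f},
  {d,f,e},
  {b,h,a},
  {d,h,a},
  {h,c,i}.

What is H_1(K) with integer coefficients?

Fix the vertex order a < b < c < d < e < f < g < h < i and write every simplex with vertices in increasing order. Then dim K = 2 and the simplices of K are:

  0-simplices (9): a, b, c, d, e, f, g, h, i
  1-simplices (27): ab, ad, ae, ag, ah, ai, bc, bf, bg, bh, bi, cd, ce, cg, ch, ci, de, df, dg, dh, ef, eg, ei, fg, fh, fi, hi
  2-simplices (18): abh, abi, adg, adh, aeg, aei, bcg, bch, bfg, bfi, cde, cdg, cei, chi, def, dfh, efg, fhi

so the chain groups are C_0 ≅ Z^9, C_1 ≅ Z^27, C_2 ≅ Z^18.

The boundary map ∂_1: C_1 → C_0 is given by ∂[p,q] = [q] − [p]. For instance
  ∂fi = i − f.
This gives a 9×27 integer matrix of rank 8; reducing to Smith normal form yields diagonal entries (1,1,1,1,1,1,1,1).

Boundary ∂_2: C_2 → C_1 maps a triangle to the signed sum of its edges. For instance
  ∂adg = dg − ag + ad,
  ∂efg = fg − eg + ef.
This gives a 27×18 integer matrix of rank 18; reducing to Smith normal form yields diagonal entries (1,1,1,1,1,1,1,1,1,1,1,1,1,1,1,1,1,2).

Computing H_k = (kernel of ∂_k) / (image of ∂_{k+1}):

  H_1: rank ker ∂_1 − rank ∂_2 = (27 − 8) − 18 = 1, and ∂_2 has invariant factor 2 > 1, so H_1 ≅ Z ⊕ Z/2Z.

H_1 ≅ Z ⊕ Z/2Z.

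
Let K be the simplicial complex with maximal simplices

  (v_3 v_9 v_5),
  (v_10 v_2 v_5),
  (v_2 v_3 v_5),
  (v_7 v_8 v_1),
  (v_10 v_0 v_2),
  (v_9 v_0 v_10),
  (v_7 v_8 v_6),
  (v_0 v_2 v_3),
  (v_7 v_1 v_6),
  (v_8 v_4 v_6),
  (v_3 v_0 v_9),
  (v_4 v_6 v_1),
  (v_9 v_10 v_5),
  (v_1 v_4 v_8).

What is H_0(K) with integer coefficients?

H_0 = Z^2.

Take the total order v_0 < v_1 < v_2 < v_3 < v_4 < v_5 < v_6 < v_7 < v_8 < v_9 < v_10 on the vertex set. Then K (dimension 2) consists of the simplices:

  0-simplices (11): [v_0], [v_1], [v_2], [v_3], [v_4], [v_5], [v_6], [v_7], [v_8], [v_9], [v_10]
  1-simplices (21): (21 of them)
  2-simplices (14): (14 of them)

giving chain groups C_0 ≅ Z^11, C_1 ≅ Z^21, C_2 ≅ Z^14.

Boundary ∂_1: C_1 → C_0 is given by ∂[p,q] = [q] − [p]. For instance
  ∂[v_4,v_6] = [v_6] − [v_4].
As a 11×21 matrix over Z this has rank 9, with invariant factors (1,1,1,1,1,1,1,1,1).

The boundary map ∂_2: C_2 → C_1 sends each 2-simplex [p,q,r] to [q,r] − [p,r] + [p,q]. For instance
  ∂[v_1,v_7,v_8] = [v_7,v_8] − [v_1,v_8] + [v_1,v_7],
  ∂[v_1,v_4,v_6] = [v_4,v_6] − [v_1,v_6] + [v_1,v_4].
This gives a 21×14 integer matrix of rank 12; reducing to Smith normal form yields diagonal entries (1,1,1,1,1,1,1,1,1,1,1,1).

Now H_k = ker ∂_k / im ∂_{k+1}, so:

  H_0: rank C_0 − rank ∂_1 = 11 − 9 = 2, and the invariant factors of ∂_1 are all 1, so H_0 = Z^2.

(K is a triangulation of the disjoint union of the 2-sphere S^2 and the 2-sphere S^2.)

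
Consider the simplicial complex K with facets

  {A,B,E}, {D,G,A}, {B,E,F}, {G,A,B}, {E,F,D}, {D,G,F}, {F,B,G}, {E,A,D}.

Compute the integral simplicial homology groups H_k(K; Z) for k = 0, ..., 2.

K has 6 vertices, 12 edges, 8 triangles.
rank ∂_0 = 0, rank ∂_1 = 5 ⇒ b_0 = 6 − 0 − 5 = 1; all invariant factors of ∂_1 are 1 so no torsion. So H_0 ≅ Z.
rank ∂_1 = 5, rank ∂_2 = 7 ⇒ b_1 = 12 − 5 − 7 = 0; all invariant factors of ∂_2 are 1 so no torsion. So H_1 ≅ 0.
rank ∂_2 = 7, rank ∂_3 = 0 ⇒ b_2 = 8 − 7 − 0 = 1. So H_2 ≅ Z.

H_0 ≅ Z,  H_1 = 0,  H_2 ≅ Z.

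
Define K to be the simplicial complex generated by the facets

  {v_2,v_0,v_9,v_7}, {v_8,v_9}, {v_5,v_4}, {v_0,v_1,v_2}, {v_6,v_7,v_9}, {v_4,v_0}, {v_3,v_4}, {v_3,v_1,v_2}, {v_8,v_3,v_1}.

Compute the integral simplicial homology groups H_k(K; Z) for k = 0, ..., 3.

H_0 = Z,  H_1 = Z^2,  H_2 = 0,  H_3 = 0.

We work with the vertex ordering v_0 < v_1 < v_2 < v_3 < v_4 < v_5 < v_6 < v_7 < v_8 < v_9. The simplices of K, each written with vertices in increasing order, are:

  0-simplices (10): [v_0], [v_1], [v_2], [v_3], [v_4], [v_5], [v_6], [v_7], [v_8], [v_9]
  1-simplices (18): (18 of them)
  2-simplices (8): [v_0,v_1,v_2], [v_0,v_2,v_7], [v_0,v_2,v_9], [v_0,v_7,v_9], [v_1,v_2,v_3], [v_1,v_3,v_8], [v_2,v_7,v_9], [v_6,v_7,v_9]
  3-simplices (1): [v_0,v_2,v_7,v_9]

giving chain groups C_0 ≅ Z^10, C_1 ≅ Z^18, C_2 ≅ Z^8, C_3 ≅ Z^1.

∂_1: C_1 → C_0 sends each edge [p,q] (with p < q) to q − p. For instance
  ∂[v_0,v_4] = [v_4] − [v_0].
The 10×18 boundary matrix has rank 9 and Smith normal form diag(1,1,1,1,1,1,1,1,1).

Boundary ∂_2: C_2 → C_1 sends each 2-simplex [p,q,r] to [q,r] − [p,r] + [p,q]. For instance
  ∂[v_1,v_2,v_3] = [v_2,v_3] − [v_1,v_3] + [v_1,v_2],
  ∂[v_0,v_7,v_9] = [v_7,v_9] − [v_0,v_9] + [v_0,v_7].
As a 18×8 matrix over Z this has rank 7, with invariant factors (1,1,1,1,1,1,1).

Boundary ∂_3: C_3 → C_2 sends each 3-simplex σ to the alternating sum Σ_i (−1)^i (σ with its i-th vertex removed). For instance
  ∂[v_0,v_2,v_7,v_9] = [v_2,v_7,v_9] − [v_0,v_7,v_9] + [v_0,v_2,v_9] − [v_0,v_2,v_7].
The resulting 8×1 matrix has rank 1, and its Smith normal form has invariant factors (1).

From H_k ≅ ker(∂_k) / im(∂_{k+1}) we obtain:

  H_0: rank C_0 − rank ∂_1 = 10 − 9 = 1, and the invariant factors of ∂_1 are all 1, so H_0 ≅ Z.
  H_1: rank ker ∂_1 − rank ∂_2 = (18 − 9) − 7 = 2, and the invariant factors of ∂_2 are all 1, so H_1 ≅ Z^2.
  H_2: rank ker ∂_2 − rank ∂_3 = (8 − 7) − 1 = 0, and the invariant factors of ∂_3 are all 1, so H_2 ≅ 0.
  H_3: rank ker ∂_3 − rank ∂_4 = (1 − 1) − 0 = 0, and there is no ∂_4, so H_3 ≅ 0.

As a check, the Euler characteristic is 10 − 18 + 8 − 1 = -1, which agrees with 1 − 2 + 0 − 0 = -1.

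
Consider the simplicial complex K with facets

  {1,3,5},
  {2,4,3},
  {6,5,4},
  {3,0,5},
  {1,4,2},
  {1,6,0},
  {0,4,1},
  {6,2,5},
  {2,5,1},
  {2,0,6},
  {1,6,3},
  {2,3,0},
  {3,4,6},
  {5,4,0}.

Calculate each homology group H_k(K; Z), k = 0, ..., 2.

Order the vertices as 0 < 1 < 2 < 3 < 4 < 5 < 6. Listing each simplex with vertices in this order, K has dimension 2 with simplices:

  0-simplices (7): [0], [1], [2], [3], [4], [5], [6]
  1-simplices (21): [0,1], [0,2], [0,3], [0,4], [0,5], [0,6], [1,2], [1,3], [1,4], [1,5], [1,6], [2,3], [2,4], [2,5], [2,6], [3,4], [3,5], [3,6], [4,5], [4,6], [5,6]
  2-simplices (14): [0,1,4], [0,1,6], [0,2,3], [0,2,6], [0,3,5], [0,4,5], [1,2,4], [1,2,5], [1,3,5], [1,3,6], [2,3,4], [2,5,6], [3,4,6], [4,5,6]

so the chain groups are C_0 ≅ Z^7, C_1 ≅ Z^21, C_2 ≅ Z^14.

∂_1: C_1 → C_0 is given by ∂[p,q] = [q] − [p]. For instance
  ∂[1,2] = [2] − [1].
The 7×21 boundary matrix has rank 6 and Smith normal form diag(1,1,1,1,1,1).

∂_2: C_2 → C_1 sends each 2-simplex [p,q,r] to [q,r] − [p,r] + [p,q]. For instance
  ∂[1,3,6] = [3,6] − [1,6] + [1,3],
  ∂[0,1,4] = [1,4] − [0,4] + [0,1].
As a 21×14 matrix over Z this has rank 13, with invariant factors (1,1,1,1,1,1,1,1,1,1,1,1,1).

From H_k ≅ ker(∂_k) / im(∂_{k+1}) we obtain:

  H_0: rank C_0 − rank ∂_1 = 7 − 6 = 1, and the invariant factors of ∂_1 are all 1, so H_0 ≅ Z.
  H_1: rank ker ∂_1 − rank ∂_2 = (21 − 6) − 13 = 2, and the invariant factors of ∂_2 are all 1, so H_1 ≅ Z^2.
  H_2: rank ker ∂_2 − rank ∂_3 = (14 − 13) − 0 = 1, and there is no ∂_3, so H_2 ≅ Z.

(K is a triangulation of the torus T^2.)

H_0 = Z,  H_1 = Z^2,  H_2 = Z.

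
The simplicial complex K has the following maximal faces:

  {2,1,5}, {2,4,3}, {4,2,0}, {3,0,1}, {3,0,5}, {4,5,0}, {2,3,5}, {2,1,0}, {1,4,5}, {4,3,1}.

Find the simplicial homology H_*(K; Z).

K has 6 vertices, 15 edges, 10 triangles.
rank ∂_0 = 0, rank ∂_1 = 5 ⇒ b_0 = 6 − 0 − 5 = 1; all invariant factors of ∂_1 are 1 so no torsion. So H_0 ≅ Z.
rank ∂_1 = 5, rank ∂_2 = 10 ⇒ b_1 = 15 − 5 − 10 = 0; ∂_2 has invariant factor(s) [2] giving torsion. So H_1 ≅ Z/2.
rank ∂_2 = 10, rank ∂_3 = 0 ⇒ b_2 = 10 − 10 − 0 = 0. So H_2 ≅ 0.

H_0 ≅ Z,  H_1 ≅ Z/2,  H_2 = 0.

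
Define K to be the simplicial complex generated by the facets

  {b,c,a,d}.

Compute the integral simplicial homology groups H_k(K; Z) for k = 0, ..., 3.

We work with the vertex ordering a < b < c < d. The simplices of K, each written with vertices in increasing order, are:

  0-simplices (4): a, b, c, d
  1-simplices (6): ab, ac, ad, bc, bd, cd
  2-simplices (4): abc, abd, acd, bcd
  3-simplices (1): abcd

giving chain groups C_0 ≅ Z^4, C_1 ≅ Z^6, C_2 ≅ Z^4, C_3 ≅ Z^1.

Boundary ∂_1: C_1 → C_0 is given by ∂[p,q] = [q] − [p].
The resulting 4×6 matrix has rank 3, and its Smith normal form has invariant factors (1,1,1).

∂_2: C_2 → C_1 sends each 2-simplex [p,q,r] to [q,r] − [p,r] + [p,q]. For instance
  ∂abc = bc − ac + ab,
  ∂acd = cd − ad + ac.
As a 6×4 matrix over Z this has rank 3, with invariant factors (1,1,1).

∂_3: C_3 → C_2 sends each 3-simplex σ to the alternating sum Σ_i (−1)^i (σ with its i-th vertex removed). For instance
  ∂abcd = bcd − acd + abd − abc.
The resulting 4×1 matrix has rank 1, and its Smith normal form has invariant factors (1).

Now H_k = ker ∂_k / im ∂_{k+1}, so:

  H_0: rank C_0 − rank ∂_1 = 4 − 3 = 1, and the invariant factors of ∂_1 are all 1, so H_0 ≅ Z.
  H_1: rank ker ∂_1 − rank ∂_2 = (6 − 3) − 3 = 0, and the invariant factors of ∂_2 are all 1, so H_1 ≅ 0.
  H_2: rank ker ∂_2 − rank ∂_3 = (4 − 3) − 1 = 0, and the invariant factors of ∂_3 are all 1, so H_2 ≅ 0.
  H_3: rank ker ∂_3 − rank ∂_4 = (1 − 1) − 0 = 0, and there is no ∂_4, so H_3 ≅ 0.

(K is a triangulation of the 3-simplex.)

H_0 ≅ Z,  H_1 = 0,  H_2 = 0,  H_3 = 0.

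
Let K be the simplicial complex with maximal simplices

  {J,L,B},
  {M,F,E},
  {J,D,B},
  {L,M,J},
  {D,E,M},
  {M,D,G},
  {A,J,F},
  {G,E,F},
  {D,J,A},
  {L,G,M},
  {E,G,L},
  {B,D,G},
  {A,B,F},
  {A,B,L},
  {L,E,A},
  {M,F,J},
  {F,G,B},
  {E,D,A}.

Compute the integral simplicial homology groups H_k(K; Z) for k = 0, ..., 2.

Take the total order A < B < D < E < F < G < J < L < M on the vertex set. Then K (dimension 2) consists of the simplices:

  0-simplices (9): A, B, D, E, F, G, J, L, M
  1-simplices (27): AB, AD, AE, AF, AJ, AL, BD, BF, BG, BJ, BL, DE, DG, DJ, DM, EF, EG, EL, EM, FG, FJ, FM, GL, GM, JL, JM, LM
  2-simplices (18): ABF, ABL, ADE, ADJ, AEL, AFJ, BDG, BDJ, BFG, BJL, DEM, DGM, EFG, EFM, EGL, FJM, GLM, JLM

Hence C_0 ≅ Z^9, C_1 ≅ Z^27, C_2 ≅ Z^18.

The boundary map ∂_1: C_1 → C_0 sends each edge [p,q] (with p < q) to q − p.
The resulting 9×27 matrix has rank 8, and its Smith normal form has invariant factors (1,1,1,1,1,1,1,1).

Boundary ∂_2: C_2 → C_1 acts by ∂[p,q,r] = [q,r] − [p,r] + [p,q]. For instance
  ∂FJM = JM − FM + FJ,
  ∂EFM = FM − EM + EF.
As a 27×18 matrix over Z this has rank 18, with invariant factors (1,1,1,1,1,1,1,1,1,1,1,1,1,1,1,1,1,2).

Now H_k = ker ∂_k / im ∂_{k+1}, so:

  H_0: rank C_0 − rank ∂_1 = 9 − 8 = 1, and the invariant factors of ∂_1 are all 1, so H_0 ≅ Z.
  H_1: rank ker ∂_1 − rank ∂_2 = (27 − 8) − 18 = 1, and ∂_2 has invariant factor 2 > 1, so H_1 ≅ Z ⊕ Z_2.
  H_2: rank ker ∂_2 − rank ∂_3 = (18 − 18) − 0 = 0, and there is no ∂_3, so H_2 ≅ 0.

H_0 = Z,  H_1 = Z ⊕ Z_2,  H_2 = 0.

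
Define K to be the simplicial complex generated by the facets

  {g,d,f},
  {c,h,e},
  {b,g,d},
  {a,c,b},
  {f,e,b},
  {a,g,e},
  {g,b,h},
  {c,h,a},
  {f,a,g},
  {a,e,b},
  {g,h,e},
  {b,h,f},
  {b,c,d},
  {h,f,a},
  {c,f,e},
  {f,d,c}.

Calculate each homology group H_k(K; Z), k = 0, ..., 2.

H_0 = Z,  H_1 = Z^2,  H_2 = Z.

K has 8 vertices, 24 edges, 16 triangles.
rank ∂_0 = 0, rank ∂_1 = 7 ⇒ b_0 = 8 − 0 − 7 = 1; all invariant factors of ∂_1 are 1 so no torsion. So H_0 = Z.
rank ∂_1 = 7, rank ∂_2 = 15 ⇒ b_1 = 24 − 7 − 15 = 2; all invariant factors of ∂_2 are 1 so no torsion. So H_1 = Z^2.
rank ∂_2 = 15, rank ∂_3 = 0 ⇒ b_2 = 16 − 15 − 0 = 1. So H_2 = Z.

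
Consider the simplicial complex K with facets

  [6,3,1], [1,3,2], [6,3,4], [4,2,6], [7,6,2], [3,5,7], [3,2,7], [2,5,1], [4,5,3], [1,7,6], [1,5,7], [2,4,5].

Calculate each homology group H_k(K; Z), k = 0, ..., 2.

Order the vertices as 1 < 2 < 3 < 4 < 5 < 6 < 7. Listing each simplex with vertices in this order, K has dimension 2 with simplices:

  0-simplices (7): [1], [2], [3], [4], [5], [6], [7]
  1-simplices (18): [1,2], [1,3], [1,5], [1,6], [1,7], [2,3], [2,4], [2,5], [2,6], [2,7], [3,4], [3,5], [3,6], [3,7], [4,5], [4,6], [5,7], [6,7]
  2-simplices (12): [1,2,3], [1,2,5], [1,3,6], [1,5,7], [1,6,7], [2,3,7], [2,4,5], [2,4,6], [2,6,7], [3,4,5], [3,4,6], [3,5,7]

Hence C_0 ≅ Z^7, C_1 ≅ Z^18, C_2 ≅ Z^12.

∂_1: C_1 → C_0 is given by ∂[p,q] = [q] − [p]. For instance
  ∂[1,5] = [5] − [1].
As a 7×18 matrix over Z this has rank 6, with invariant factors (1,1,1,1,1,1).

∂_2: C_2 → C_1 sends each 2-simplex [p,q,r] to [q,r] − [p,r] + [p,q]. For instance
  ∂[1,2,3] = [2,3] − [1,3] + [1,2],
  ∂[1,3,6] = [3,6] − [1,6] + [1,3].
This gives a 18×12 integer matrix of rank 12; reducing to Smith normal form yields diagonal entries (1,1,1,1,1,1,1,1,1,1,1,2).

From H_k ≅ ker(∂_k) / im(∂_{k+1}) we obtain:

  H_0: rank C_0 − rank ∂_1 = 7 − 6 = 1, and the invariant factors of ∂_1 are all 1, so H_0 = Z.
  H_1: rank ker ∂_1 − rank ∂_2 = (18 − 6) − 12 = 0, and ∂_2 has invariant factor 2 > 1, so H_1 = Z_2.
  H_2: rank ker ∂_2 − rank ∂_3 = (12 − 12) − 0 = 0, and there is no ∂_3, so H_2 = 0.

(K is a triangulation of the real projective plane RP^2.)

H_0 = Z,  H_1 = Z_2,  H_2 = 0.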